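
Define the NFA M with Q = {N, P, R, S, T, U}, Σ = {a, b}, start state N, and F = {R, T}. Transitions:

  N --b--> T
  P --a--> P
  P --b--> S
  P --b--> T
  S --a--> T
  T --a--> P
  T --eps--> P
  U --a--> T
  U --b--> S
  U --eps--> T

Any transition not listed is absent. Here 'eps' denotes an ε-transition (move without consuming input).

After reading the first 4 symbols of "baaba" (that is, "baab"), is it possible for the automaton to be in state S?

Yes

Start in {N}.
Read 'b': {N} → {P, T}.
Read 'a': {P, T} → {P}.
Read 'a': {P} → {P}.
Read 'b': {P} → {P, S, T}.
State S is in {P, S, T}.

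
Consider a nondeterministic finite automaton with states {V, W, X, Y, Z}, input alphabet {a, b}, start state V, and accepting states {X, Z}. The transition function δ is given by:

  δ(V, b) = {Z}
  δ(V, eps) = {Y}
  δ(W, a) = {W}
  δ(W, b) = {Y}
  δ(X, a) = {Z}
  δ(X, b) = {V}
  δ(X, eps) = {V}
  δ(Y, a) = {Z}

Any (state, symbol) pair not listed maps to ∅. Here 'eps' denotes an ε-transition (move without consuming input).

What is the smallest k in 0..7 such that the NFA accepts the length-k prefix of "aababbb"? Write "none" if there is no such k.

1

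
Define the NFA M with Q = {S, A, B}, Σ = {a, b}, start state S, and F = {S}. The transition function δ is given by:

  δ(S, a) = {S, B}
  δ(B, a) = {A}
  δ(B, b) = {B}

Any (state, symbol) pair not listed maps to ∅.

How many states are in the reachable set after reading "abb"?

1

Start in {S}.
Read 'a': {S} → {S, B}.
Read 'b': {S, B} → {B}.
Read 'b': {B} → {B}.
That set has 1 state.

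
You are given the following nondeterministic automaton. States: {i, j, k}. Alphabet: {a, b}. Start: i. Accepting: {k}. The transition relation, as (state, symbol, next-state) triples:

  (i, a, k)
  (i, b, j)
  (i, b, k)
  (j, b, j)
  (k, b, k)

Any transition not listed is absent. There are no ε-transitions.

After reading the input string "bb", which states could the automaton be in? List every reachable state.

{j, k}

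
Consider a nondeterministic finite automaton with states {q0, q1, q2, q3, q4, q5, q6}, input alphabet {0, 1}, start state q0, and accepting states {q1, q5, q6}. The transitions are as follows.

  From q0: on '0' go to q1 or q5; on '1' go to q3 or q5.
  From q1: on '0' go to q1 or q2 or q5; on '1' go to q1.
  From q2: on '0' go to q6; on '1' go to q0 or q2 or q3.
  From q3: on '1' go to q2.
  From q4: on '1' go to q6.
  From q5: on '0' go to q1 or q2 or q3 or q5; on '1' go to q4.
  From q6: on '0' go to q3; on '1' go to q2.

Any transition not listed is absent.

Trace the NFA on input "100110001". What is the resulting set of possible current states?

Start in {q0}.
Read '1': {q0} → {q3, q5}.
Read '0': {q3, q5} → {q1, q2, q3, q5}.
Read '0': {q1, q2, q3, q5} → {q1, q2, q3, q5, q6}.
Read '1': {q1, q2, q3, q5, q6} → {q0, q1, q2, q3, q4}.
Read '1': {q0, q1, q2, q3, q4} → {q0, q1, q2, q3, q5, q6}.
Read '0': {q0, q1, q2, q3, q5, q6} → {q1, q2, q3, q5, q6}.
Read '0': {q1, q2, q3, q5, q6} → {q1, q2, q3, q5, q6}.
Read '0': {q1, q2, q3, q5, q6} → {q1, q2, q3, q5, q6}.
Read '1': {q1, q2, q3, q5, q6} → {q0, q1, q2, q3, q4}.

{q0, q1, q2, q3, q4}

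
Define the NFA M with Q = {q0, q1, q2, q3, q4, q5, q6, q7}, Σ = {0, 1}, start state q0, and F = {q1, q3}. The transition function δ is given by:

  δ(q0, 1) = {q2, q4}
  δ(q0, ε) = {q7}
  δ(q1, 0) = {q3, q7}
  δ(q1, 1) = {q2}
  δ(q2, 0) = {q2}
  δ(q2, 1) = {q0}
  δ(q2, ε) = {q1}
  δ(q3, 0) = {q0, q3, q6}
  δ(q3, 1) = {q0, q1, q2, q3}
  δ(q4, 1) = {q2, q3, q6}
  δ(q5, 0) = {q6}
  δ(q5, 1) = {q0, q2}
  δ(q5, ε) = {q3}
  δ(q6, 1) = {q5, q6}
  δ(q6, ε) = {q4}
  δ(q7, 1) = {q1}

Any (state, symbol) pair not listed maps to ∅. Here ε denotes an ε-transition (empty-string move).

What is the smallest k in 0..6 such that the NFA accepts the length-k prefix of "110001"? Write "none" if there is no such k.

1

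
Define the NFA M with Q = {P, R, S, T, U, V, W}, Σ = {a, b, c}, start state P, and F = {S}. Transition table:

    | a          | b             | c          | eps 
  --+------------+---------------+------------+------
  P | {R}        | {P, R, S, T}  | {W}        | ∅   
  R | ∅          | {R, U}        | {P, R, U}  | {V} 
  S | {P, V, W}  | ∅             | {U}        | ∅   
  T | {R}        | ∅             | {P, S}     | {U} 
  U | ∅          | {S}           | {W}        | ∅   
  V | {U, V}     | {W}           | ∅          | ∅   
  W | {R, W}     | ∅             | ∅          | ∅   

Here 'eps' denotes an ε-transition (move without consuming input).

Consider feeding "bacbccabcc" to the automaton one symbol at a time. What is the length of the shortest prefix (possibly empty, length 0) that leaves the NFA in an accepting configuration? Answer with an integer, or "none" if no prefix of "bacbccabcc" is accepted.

Start in {P}.
Read 'b': P→{P, R, S, T}; union {P, R, S, T}; ε-closure = {P, R, S, T, U, V}.
None of the earlier sets intersect F, but {P, R, S, T, U, V} does.

1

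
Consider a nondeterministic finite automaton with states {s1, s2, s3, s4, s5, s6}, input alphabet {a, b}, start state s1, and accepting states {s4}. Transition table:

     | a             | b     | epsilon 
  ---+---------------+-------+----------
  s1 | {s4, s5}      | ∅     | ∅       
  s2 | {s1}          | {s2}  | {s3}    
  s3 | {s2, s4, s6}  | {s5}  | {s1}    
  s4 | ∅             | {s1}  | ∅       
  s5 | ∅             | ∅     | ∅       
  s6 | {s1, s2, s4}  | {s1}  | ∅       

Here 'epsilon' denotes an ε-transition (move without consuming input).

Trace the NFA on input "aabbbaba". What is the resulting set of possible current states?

∅

Start in {s1}.
Read 'a': {s1} → {s4, s5}.
Read 'a': {s4, s5} → ∅.
The set is empty and remains empty for the remaining 6 symbols.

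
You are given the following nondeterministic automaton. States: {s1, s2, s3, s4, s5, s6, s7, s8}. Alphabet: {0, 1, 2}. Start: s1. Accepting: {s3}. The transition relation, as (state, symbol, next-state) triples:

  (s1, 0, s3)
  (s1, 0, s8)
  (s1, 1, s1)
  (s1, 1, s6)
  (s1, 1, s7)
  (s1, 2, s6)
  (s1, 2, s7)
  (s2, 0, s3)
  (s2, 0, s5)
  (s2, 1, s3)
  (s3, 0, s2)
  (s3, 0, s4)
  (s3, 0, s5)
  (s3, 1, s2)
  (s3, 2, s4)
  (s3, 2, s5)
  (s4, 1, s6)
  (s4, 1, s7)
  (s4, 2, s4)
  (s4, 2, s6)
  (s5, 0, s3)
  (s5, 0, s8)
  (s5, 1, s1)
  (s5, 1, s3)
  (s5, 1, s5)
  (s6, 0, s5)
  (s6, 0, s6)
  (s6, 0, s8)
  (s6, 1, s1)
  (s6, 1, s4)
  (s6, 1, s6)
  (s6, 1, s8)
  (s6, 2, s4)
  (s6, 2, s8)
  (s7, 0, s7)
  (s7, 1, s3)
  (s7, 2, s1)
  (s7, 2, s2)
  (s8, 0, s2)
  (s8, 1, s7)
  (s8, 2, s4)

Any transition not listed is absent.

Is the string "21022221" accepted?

Start in {s1}.
Read '2': s1→{s6, s7}; now {s6, s7}.
Read '1': s6→{s1, s4, s6, s8}, s7→{s3}; now {s1, s3, s4, s6, s8}.
Read '0': s1→{s3, s8}, s3→{s2, s4, s5}, s4→∅, s6→{s5, s6, s8}, s8→{s2}; now {s2, s3, s4, s5, s6, s8}.
Read '2': s2→∅, s3→{s4, s5}, s4→{s4, s6}, s5→∅, s6→{s4, s8}, s8→{s4}; now {s4, s5, s6, s8}.
Read '2': s4→{s4, s6}, s5→∅, s6→{s4, s8}, s8→{s4}; now {s4, s6, s8}.
Read '2': s4→{s4, s6}, s6→{s4, s8}, s8→{s4}; now {s4, s6, s8}.
Read '2': s4→{s4, s6}, s6→{s4, s8}, s8→{s4}; now {s4, s6, s8}.
Read '1': s4→{s6, s7}, s6→{s1, s4, s6, s8}, s8→{s7}; now {s1, s4, s6, s7, s8}.
The final set {s1, s4, s6, s7, s8} contains no accepting state.

No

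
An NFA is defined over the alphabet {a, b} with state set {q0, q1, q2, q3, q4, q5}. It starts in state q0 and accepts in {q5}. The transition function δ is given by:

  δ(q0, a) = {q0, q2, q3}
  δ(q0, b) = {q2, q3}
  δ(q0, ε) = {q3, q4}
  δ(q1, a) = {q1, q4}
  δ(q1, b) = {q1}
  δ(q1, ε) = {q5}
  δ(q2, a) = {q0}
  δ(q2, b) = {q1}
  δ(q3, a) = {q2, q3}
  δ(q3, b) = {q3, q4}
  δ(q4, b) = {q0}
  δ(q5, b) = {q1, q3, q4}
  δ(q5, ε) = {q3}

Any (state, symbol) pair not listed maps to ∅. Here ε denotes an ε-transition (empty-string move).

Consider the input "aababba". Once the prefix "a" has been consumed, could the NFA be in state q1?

No

Start: ε-closure({q0}) = {q0, q3, q4}.
Read 'a': {q0, q3, q4} → {q0, q2, q3, q4}.
State q1 is not in {q0, q2, q3, q4}.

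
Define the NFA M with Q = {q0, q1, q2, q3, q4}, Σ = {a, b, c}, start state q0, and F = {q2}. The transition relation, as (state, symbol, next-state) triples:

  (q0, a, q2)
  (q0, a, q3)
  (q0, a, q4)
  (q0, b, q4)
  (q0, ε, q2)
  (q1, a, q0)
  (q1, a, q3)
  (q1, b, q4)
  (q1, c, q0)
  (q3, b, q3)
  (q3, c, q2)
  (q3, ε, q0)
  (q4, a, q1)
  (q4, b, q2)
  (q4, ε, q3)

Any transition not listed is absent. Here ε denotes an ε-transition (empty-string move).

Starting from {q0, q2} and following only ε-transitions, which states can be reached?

Begin with {q0, q2}.
No ε-moves leave this set, so the closure equals the set itself.

{q0, q2}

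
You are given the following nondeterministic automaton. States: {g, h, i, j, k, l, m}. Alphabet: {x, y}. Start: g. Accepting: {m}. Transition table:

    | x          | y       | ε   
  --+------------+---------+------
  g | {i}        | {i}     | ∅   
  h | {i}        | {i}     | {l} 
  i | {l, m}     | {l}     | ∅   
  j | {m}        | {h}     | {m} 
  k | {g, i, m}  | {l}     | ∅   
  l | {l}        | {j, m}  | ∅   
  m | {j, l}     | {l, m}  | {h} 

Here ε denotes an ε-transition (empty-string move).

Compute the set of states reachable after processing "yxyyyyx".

{h, i, j, l, m}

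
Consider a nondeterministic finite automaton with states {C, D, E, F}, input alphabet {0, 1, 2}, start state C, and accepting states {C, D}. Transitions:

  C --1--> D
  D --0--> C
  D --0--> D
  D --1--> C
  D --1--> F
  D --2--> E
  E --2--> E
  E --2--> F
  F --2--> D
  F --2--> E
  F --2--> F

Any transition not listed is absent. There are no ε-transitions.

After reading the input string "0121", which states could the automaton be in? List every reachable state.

Start in {C}.
Read '0': C→∅; now ∅.
The set is empty and remains empty for the remaining 3 symbols.

∅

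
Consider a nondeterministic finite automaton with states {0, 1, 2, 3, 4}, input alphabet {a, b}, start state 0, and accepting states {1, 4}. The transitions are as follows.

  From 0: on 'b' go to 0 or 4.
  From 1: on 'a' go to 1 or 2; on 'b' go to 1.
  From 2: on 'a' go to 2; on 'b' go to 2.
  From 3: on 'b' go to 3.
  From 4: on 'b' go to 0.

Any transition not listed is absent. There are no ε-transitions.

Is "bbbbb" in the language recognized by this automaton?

Start in {0}.
Read 'b': {0} → {0, 4}.
Read 'b': {0, 4} → {0, 4}.
Read 'b': {0, 4} → {0, 4}.
Read 'b': {0, 4} → {0, 4}.
Read 'b': {0, 4} → {0, 4}.
The final set {0, 4} contains the accepting state 4.

Yes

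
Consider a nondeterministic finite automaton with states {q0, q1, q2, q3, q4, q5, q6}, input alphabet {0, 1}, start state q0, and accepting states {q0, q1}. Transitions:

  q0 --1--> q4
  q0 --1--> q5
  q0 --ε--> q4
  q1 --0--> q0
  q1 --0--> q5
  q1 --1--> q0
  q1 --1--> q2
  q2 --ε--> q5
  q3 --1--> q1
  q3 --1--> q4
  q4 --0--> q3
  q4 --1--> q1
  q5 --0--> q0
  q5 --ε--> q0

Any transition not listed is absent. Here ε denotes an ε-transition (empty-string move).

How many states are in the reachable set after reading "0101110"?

Start: ε-closure({q0}) = {q0, q4}.
Read '0': q0→∅, q4→{q3}; now {q3}.
Read '1': q3→{q1, q4}; now {q1, q4}.
Read '0': q1→{q0, q5}, q4→{q3}; union {q0, q3, q5}; ε-closure = {q0, q3, q4, q5}.
Read '1': q0→{q4, q5}, q3→{q1, q4}, q4→{q1}, q5→∅; union {q1, q4, q5}; ε-closure = {q0, q1, q4, q5}.
Read '1': q0→{q4, q5}, q1→{q0, q2}, q4→{q1}, q5→∅; now {q0, q1, q2, q4, q5}.
Read '1': q0→{q4, q5}, q1→{q0, q2}, q2→∅, q4→{q1}, q5→∅; now {q0, q1, q2, q4, q5}.
Read '0': q0→∅, q1→{q0, q5}, q2→∅, q4→{q3}, q5→{q0}; union {q0, q3, q5}; ε-closure = {q0, q3, q4, q5}.
That set has 4 states.

4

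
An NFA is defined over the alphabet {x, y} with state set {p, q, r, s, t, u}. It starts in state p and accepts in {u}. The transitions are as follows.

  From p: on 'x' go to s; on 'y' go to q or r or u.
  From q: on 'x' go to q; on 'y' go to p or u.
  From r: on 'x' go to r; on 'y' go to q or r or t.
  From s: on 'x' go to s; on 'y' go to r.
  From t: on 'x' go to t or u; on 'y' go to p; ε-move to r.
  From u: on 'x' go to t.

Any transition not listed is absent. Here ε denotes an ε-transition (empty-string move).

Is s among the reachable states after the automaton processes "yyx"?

Start in {p}.
Read 'y': p→{q, r, u}; now {q, r, u}.
Read 'y': q→{p, u}, r→{q, r, t}, u→∅; now {p, q, r, t, u}.
Read 'x': p→{s}, q→{q}, r→{r}, t→{t, u}, u→{t}; now {q, r, s, t, u}.
State s is in {q, r, s, t, u}.

Yes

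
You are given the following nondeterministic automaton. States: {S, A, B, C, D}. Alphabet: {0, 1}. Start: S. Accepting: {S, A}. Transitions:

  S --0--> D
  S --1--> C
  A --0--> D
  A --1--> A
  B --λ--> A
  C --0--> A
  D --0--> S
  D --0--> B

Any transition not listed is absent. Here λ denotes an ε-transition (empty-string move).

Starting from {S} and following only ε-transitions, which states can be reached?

{S}

Begin with {S}.
No ε-moves leave this set, so the closure equals the set itself.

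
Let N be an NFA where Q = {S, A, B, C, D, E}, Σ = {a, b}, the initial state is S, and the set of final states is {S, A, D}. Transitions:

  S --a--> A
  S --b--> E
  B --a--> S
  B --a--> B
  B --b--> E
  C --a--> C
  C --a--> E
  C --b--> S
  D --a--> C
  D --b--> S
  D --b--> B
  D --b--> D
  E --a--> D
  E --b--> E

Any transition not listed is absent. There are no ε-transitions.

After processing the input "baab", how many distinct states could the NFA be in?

Start in {S}.
Read 'b': S→{E}; now {E}.
Read 'a': E→{D}; now {D}.
Read 'a': D→{C}; now {C}.
Read 'b': C→{S}; now {S}.
That set has 1 state.

1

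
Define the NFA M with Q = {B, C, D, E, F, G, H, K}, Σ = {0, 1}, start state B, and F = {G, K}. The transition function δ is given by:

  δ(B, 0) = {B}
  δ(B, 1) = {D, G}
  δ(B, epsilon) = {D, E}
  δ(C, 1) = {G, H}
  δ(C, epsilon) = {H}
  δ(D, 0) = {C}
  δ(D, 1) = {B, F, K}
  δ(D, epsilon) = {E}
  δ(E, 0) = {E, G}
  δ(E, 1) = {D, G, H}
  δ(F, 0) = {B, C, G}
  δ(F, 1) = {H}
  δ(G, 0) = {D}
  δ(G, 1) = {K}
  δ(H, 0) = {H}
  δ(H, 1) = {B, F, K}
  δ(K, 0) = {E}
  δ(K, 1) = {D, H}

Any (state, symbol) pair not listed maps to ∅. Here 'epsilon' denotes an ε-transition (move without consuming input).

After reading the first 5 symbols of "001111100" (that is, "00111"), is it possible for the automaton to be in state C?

No

Start: ε-closure({B}) = {B, D, E}.
Read '0': B→{B}, D→{C}, E→{E, G}; union {B, C, E, G}; ε-closure = {B, C, D, E, G, H}.
Read '0': B→{B}, C→∅, D→{C}, E→{E, G}, G→{D}, H→{H}; now {B, C, D, E, G, H}.
Read '1': B→{D, G}, C→{G, H}, D→{B, F, K}, E→{D, G, H}, G→{K}, H→{B, F, K}; union {B, D, F, G, H, K}; ε-closure = {B, D, E, F, G, H, K}.
Read '1': B→{D, G}, D→{B, F, K}, E→{D, G, H}, F→{H}, G→{K}, H→{B, F, K}, K→{D, H}; union {B, D, F, G, H, K}; ε-closure = {B, D, E, F, G, H, K}.
Read '1': B→{D, G}, D→{B, F, K}, E→{D, G, H}, F→{H}, G→{K}, H→{B, F, K}, K→{D, H}; union {B, D, F, G, H, K}; ε-closure = {B, D, E, F, G, H, K}.
State C is not in {B, D, E, F, G, H, K}.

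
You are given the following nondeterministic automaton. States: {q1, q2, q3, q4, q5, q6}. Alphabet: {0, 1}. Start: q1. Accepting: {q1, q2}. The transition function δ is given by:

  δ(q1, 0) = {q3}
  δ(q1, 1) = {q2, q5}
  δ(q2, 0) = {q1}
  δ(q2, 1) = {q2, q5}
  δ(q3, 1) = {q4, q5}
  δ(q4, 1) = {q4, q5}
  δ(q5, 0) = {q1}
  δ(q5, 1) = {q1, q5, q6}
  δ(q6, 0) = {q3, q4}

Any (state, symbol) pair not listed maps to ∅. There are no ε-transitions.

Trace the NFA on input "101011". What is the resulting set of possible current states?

Start in {q1}.
Read '1': q1→{q2, q5}; now {q2, q5}.
Read '0': q2→{q1}, q5→{q1}; now {q1}.
Read '1': q1→{q2, q5}; now {q2, q5}.
Read '0': q2→{q1}, q5→{q1}; now {q1}.
Read '1': q1→{q2, q5}; now {q2, q5}.
Read '1': q2→{q2, q5}, q5→{q1, q5, q6}; now {q1, q2, q5, q6}.

{q1, q2, q5, q6}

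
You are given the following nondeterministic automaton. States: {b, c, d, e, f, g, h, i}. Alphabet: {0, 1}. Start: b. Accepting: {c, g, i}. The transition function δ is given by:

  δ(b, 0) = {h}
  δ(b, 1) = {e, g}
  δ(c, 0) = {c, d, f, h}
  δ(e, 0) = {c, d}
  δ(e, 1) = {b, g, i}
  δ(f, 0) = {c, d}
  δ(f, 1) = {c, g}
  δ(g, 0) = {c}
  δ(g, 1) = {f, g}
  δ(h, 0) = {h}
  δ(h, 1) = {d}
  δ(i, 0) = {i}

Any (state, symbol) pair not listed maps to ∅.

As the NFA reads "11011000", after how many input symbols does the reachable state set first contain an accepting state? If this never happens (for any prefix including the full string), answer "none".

Start in {b}.
Read '1': b→{e, g}; now {e, g}.
None of the earlier sets intersect F, but {e, g} does.

1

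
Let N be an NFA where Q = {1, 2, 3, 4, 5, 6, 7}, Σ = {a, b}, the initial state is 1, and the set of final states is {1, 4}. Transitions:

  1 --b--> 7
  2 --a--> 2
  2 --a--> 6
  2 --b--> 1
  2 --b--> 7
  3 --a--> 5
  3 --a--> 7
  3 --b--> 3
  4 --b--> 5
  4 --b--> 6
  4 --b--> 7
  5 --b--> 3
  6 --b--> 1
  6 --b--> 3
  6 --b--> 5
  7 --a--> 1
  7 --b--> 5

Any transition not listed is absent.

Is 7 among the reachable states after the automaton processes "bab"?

Start in {1}.
Read 'b': 1→{7}; now {7}.
Read 'a': 7→{1}; now {1}.
Read 'b': 1→{7}; now {7}.
State 7 is in {7}.

Yes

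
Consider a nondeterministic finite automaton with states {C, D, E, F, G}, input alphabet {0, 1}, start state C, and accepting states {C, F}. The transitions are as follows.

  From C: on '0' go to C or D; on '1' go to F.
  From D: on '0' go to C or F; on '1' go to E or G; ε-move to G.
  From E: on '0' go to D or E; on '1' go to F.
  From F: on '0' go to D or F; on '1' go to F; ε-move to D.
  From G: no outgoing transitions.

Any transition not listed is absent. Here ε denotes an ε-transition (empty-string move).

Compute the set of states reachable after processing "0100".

Start in {C}.
Read '0': C→{C, D}; union {C, D}; ε-closure = {C, D, G}.
Read '1': C→{F}, D→{E, G}, G→∅; union {E, F, G}; ε-closure = {D, E, F, G}.
Read '0': D→{C, F}, E→{D, E}, F→{D, F}, G→∅; union {C, D, E, F}; ε-closure = {C, D, E, F, G}.
Read '0': C→{C, D}, D→{C, F}, E→{D, E}, F→{D, F}, G→∅; union {C, D, E, F}; ε-closure = {C, D, E, F, G}.

{C, D, E, F, G}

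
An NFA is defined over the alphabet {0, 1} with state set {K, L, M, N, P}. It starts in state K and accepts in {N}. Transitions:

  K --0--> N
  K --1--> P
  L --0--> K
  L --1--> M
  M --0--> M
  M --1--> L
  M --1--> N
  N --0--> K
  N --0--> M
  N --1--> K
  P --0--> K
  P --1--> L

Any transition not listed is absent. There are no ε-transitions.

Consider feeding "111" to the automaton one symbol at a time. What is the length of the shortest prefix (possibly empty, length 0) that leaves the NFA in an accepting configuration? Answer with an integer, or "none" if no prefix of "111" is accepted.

none

Start in {K}.
Read '1': K→{P}; now {P}.
Read '1': P→{L}; now {L}.
Read '1': L→{M}; now {M}.
No reachable set along the way intersects F.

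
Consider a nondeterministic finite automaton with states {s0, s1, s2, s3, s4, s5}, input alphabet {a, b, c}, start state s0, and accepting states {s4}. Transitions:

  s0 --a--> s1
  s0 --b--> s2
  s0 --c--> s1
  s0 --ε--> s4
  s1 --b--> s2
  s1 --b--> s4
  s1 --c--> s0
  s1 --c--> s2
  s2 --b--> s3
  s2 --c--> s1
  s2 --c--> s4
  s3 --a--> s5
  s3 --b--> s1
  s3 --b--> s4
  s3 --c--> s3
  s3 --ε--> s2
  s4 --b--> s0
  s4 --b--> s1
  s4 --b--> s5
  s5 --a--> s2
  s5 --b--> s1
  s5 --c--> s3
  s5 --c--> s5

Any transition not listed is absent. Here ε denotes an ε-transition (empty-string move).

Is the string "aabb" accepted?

No

Start: ε-closure({s0}) = {s0, s4}.
Read 'a': s0→{s1}, s4→∅; now {s1}.
Read 'a': s1→∅; now ∅.
The set is empty and remains empty for the remaining 2 symbols.
The final set ∅ contains no accepting state.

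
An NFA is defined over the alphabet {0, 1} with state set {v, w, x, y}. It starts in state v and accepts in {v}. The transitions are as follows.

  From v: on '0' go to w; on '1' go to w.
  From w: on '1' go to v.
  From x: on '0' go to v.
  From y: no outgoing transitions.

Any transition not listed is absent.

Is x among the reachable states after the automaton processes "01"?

Start in {v}.
Read '0': v→{w}; now {w}.
Read '1': w→{v}; now {v}.
State x is not in {v}.

No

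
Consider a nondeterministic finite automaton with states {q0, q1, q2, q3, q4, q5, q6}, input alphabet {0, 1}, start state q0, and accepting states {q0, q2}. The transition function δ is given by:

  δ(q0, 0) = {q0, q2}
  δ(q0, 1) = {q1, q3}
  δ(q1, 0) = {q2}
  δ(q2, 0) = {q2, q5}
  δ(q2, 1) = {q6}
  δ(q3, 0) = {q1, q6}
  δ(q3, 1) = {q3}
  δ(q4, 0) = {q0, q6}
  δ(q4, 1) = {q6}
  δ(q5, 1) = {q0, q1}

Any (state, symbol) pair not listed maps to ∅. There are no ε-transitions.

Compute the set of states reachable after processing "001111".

Start in {q0}.
Read '0': {q0} → {q0, q2}.
Read '0': {q0, q2} → {q0, q2, q5}.
Read '1': {q0, q2, q5} → {q0, q1, q3, q6}.
Read '1': {q0, q1, q3, q6} → {q1, q3}.
Read '1': {q1, q3} → {q3}.
Read '1': {q3} → {q3}.

{q3}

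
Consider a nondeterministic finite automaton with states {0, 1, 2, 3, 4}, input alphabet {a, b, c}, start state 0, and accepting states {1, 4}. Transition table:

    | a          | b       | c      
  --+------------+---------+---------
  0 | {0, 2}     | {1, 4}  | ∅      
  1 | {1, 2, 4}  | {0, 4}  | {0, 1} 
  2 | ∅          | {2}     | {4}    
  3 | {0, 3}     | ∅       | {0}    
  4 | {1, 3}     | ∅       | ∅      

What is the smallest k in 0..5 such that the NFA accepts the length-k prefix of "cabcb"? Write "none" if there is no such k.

Start in {0}.
Read 'c': {0} → ∅.
The set is empty and remains empty for the remaining 4 symbols.
No reachable set along the way intersects F.

none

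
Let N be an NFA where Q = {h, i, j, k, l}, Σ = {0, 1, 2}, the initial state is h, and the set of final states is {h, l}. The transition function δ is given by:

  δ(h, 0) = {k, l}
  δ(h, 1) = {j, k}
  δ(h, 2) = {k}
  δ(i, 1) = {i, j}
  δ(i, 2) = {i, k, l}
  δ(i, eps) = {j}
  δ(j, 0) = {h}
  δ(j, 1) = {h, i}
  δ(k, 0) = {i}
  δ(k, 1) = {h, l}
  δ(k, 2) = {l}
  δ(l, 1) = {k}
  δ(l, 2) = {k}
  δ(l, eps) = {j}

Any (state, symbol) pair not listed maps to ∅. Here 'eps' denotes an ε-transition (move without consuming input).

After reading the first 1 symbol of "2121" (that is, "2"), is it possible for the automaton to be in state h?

Start in {h}.
Read '2': h→{k}; now {k}.
State h is not in {k}.

No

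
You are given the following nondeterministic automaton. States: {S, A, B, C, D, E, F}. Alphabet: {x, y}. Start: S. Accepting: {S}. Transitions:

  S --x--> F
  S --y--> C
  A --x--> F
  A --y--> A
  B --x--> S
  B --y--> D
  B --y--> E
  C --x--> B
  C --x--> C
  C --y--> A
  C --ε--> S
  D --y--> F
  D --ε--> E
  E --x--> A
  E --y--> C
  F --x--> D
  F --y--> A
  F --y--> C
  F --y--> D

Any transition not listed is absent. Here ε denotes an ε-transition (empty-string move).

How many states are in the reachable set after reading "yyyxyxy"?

5

Start in {S}.
Read 'y': S→{C}; union {C}; ε-closure = {S, C}.
Read 'y': S→{C}, C→{A}; union {A, C}; ε-closure = {S, A, C}.
Read 'y': S→{C}, A→{A}, C→{A}; union {A, C}; ε-closure = {S, A, C}.
Read 'x': S→{F}, A→{F}, C→{B, C}; union {B, C, F}; ε-closure = {S, B, C, F}.
Read 'y': S→{C}, B→{D, E}, C→{A}, F→{A, C, D}; union {A, C, D, E}; ε-closure = {S, A, C, D, E}.
Read 'x': S→{F}, A→{F}, C→{B, C}, D→∅, E→{A}; union {A, B, C, F}; ε-closure = {S, A, B, C, F}.
Read 'y': S→{C}, A→{A}, B→{D, E}, C→{A}, F→{A, C, D}; union {A, C, D, E}; ε-closure = {S, A, C, D, E}.
That set has 5 states.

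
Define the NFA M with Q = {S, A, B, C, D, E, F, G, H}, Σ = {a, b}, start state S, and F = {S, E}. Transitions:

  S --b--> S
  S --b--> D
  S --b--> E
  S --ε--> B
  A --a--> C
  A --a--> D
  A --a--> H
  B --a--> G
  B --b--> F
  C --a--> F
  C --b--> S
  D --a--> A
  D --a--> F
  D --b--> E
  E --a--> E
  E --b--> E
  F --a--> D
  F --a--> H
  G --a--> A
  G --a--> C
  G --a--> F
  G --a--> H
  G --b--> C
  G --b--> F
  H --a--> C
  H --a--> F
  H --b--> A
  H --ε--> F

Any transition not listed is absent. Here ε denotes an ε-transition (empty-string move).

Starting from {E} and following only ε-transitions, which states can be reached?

Begin with {E}.
No ε-moves leave this set, so the closure equals the set itself.

{E}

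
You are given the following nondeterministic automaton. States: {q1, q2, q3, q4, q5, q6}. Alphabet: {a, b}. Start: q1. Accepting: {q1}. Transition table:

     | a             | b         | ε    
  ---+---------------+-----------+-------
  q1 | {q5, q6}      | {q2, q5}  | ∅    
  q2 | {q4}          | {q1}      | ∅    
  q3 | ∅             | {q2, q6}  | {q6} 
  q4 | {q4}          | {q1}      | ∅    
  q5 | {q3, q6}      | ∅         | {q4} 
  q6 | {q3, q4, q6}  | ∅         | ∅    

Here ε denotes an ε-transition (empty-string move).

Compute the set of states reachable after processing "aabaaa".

{q3, q4, q6}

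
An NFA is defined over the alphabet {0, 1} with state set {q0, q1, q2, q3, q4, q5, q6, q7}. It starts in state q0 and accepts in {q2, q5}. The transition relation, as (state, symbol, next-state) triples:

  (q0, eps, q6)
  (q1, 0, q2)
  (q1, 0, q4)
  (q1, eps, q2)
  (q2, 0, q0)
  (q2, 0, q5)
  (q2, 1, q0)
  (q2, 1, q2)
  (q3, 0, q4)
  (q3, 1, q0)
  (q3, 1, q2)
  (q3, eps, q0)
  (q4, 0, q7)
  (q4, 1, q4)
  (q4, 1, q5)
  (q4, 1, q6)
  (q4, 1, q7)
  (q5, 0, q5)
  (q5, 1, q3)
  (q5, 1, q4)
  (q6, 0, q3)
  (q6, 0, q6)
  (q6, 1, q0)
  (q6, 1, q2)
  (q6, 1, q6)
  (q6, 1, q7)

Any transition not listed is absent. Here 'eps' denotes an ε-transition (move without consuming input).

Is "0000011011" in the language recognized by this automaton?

Start: ε-closure({q0}) = {q0, q6}.
Read '0': {q0, q6} → {q0, q3, q6}.
Read '0': {q0, q3, q6} → {q0, q3, q4, q6}.
Read '0': {q0, q3, q4, q6} → {q0, q3, q4, q6, q7}.
Read '0': {q0, q3, q4, q6, q7} → {q0, q3, q4, q6, q7}.
Read '0': {q0, q3, q4, q6, q7} → {q0, q3, q4, q6, q7}.
Read '1': {q0, q3, q4, q6, q7} → {q0, q2, q4, q5, q6, q7}.
Read '1': {q0, q2, q4, q5, q6, q7} → {q0, q2, q3, q4, q5, q6, q7}.
Read '0': {q0, q2, q3, q4, q5, q6, q7} → {q0, q3, q4, q5, q6, q7}.
Read '1': {q0, q3, q4, q5, q6, q7} → {q0, q2, q3, q4, q5, q6, q7}.
Read '1': {q0, q2, q3, q4, q5, q6, q7} → {q0, q2, q3, q4, q5, q6, q7}.
The final set {q0, q2, q3, q4, q5, q6, q7} contains the accepting states q2, q5.

Yes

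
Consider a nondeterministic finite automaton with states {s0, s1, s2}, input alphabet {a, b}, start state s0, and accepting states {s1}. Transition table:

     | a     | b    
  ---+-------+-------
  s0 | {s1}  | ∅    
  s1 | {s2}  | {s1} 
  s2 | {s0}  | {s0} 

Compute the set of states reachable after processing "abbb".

{s1}

Start in {s0}.
Read 'a': s0→{s1}; now {s1}.
Read 'b': s1→{s1}; now {s1}.
Read 'b': s1→{s1}; now {s1}.
Read 'b': s1→{s1}; now {s1}.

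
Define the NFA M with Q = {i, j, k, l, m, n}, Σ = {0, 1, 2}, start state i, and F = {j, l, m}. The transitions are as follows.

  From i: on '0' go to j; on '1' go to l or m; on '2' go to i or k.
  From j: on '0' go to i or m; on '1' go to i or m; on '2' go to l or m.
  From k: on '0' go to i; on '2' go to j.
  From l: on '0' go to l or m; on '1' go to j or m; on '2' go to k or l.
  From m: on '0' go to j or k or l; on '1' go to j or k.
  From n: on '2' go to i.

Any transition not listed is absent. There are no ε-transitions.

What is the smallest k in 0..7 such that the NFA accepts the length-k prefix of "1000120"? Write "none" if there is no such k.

Start in {i}.
Read '1': i→{l, m}; now {l, m}.
None of the earlier sets intersect F, but {l, m} does.

1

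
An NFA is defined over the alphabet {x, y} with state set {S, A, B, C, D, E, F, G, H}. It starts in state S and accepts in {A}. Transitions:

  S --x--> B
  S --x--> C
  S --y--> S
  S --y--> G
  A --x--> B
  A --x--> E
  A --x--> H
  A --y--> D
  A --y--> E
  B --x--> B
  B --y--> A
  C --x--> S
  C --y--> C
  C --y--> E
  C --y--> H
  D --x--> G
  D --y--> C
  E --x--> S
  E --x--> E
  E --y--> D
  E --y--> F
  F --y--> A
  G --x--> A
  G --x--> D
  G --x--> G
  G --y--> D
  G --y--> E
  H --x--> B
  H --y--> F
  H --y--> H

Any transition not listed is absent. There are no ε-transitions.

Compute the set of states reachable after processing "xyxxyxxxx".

{S, A, B, C, D, E, G, H}

Start in {S}.
Read 'x': {S} → {B, C}.
Read 'y': {B, C} → {A, C, E, H}.
Read 'x': {A, C, E, H} → {S, B, E, H}.
Read 'x': {S, B, E, H} → {S, B, C, E}.
Read 'y': {S, B, C, E} → {S, A, C, D, E, F, G, H}.
Read 'x': {S, A, C, D, E, F, G, H} → {S, A, B, C, D, E, G, H}.
Read 'x': {S, A, B, C, D, E, G, H} → {S, A, B, C, D, E, G, H}.
Read 'x': {S, A, B, C, D, E, G, H} → {S, A, B, C, D, E, G, H}.
Read 'x': {S, A, B, C, D, E, G, H} → {S, A, B, C, D, E, G, H}.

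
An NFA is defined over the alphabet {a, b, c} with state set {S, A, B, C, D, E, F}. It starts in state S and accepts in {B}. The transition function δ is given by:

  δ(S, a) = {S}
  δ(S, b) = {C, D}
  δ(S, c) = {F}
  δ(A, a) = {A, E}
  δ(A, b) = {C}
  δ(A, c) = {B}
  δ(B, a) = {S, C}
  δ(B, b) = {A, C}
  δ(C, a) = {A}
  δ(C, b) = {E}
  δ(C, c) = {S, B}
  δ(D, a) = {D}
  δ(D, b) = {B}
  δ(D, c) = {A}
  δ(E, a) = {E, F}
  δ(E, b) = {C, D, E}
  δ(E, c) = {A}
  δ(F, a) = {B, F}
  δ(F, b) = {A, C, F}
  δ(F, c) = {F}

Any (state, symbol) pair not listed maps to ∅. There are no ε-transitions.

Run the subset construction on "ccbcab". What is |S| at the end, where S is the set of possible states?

Start in {S}.
Read 'c': S→{F}; now {F}.
Read 'c': F→{F}; now {F}.
Read 'b': F→{A, C, F}; now {A, C, F}.
Read 'c': A→{B}, C→{S, B}, F→{F}; now {S, B, F}.
Read 'a': S→{S}, B→{S, C}, F→{B, F}; now {S, B, C, F}.
Read 'b': S→{C, D}, B→{A, C}, C→{E}, F→{A, C, F}; now {A, C, D, E, F}.
That set has 5 states.

5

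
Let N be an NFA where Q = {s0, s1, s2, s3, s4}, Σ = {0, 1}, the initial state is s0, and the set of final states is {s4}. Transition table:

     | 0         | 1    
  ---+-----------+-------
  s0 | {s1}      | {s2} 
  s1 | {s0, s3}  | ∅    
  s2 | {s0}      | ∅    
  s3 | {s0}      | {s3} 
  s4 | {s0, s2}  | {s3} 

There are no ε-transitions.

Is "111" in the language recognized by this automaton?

No

Start in {s0}.
Read '1': s0→{s2}; now {s2}.
Read '1': s2→∅; now ∅.
The set is empty and remains empty for the remaining 1 symbol.
The final set ∅ contains no accepting state.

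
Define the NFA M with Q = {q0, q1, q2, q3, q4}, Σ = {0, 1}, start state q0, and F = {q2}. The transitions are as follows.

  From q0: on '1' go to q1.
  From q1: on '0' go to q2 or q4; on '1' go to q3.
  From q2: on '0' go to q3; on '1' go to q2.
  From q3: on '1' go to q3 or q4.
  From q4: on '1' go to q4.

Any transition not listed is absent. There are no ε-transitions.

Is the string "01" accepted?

Start in {q0}.
Read '0': {q0} → ∅.
The set is empty and remains empty for the remaining 1 symbol.
The final set ∅ contains no accepting state.

No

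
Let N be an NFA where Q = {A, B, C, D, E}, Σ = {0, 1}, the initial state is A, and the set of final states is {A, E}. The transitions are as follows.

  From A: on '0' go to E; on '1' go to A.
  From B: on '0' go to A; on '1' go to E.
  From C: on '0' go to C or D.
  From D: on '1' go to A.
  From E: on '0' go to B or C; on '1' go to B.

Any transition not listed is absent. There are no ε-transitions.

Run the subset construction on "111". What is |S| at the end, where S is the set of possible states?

Start in {A}.
Read '1': {A} → {A}.
Read '1': {A} → {A}.
Read '1': {A} → {A}.
That set has 1 state.

1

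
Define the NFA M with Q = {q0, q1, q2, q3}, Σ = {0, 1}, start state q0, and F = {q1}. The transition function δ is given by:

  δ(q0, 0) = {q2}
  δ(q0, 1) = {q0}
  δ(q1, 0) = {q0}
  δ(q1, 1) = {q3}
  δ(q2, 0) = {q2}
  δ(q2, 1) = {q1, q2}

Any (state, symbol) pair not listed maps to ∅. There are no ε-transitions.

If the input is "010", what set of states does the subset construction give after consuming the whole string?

Start in {q0}.
Read '0': {q0} → {q2}.
Read '1': {q2} → {q1, q2}.
Read '0': {q1, q2} → {q0, q2}.

{q0, q2}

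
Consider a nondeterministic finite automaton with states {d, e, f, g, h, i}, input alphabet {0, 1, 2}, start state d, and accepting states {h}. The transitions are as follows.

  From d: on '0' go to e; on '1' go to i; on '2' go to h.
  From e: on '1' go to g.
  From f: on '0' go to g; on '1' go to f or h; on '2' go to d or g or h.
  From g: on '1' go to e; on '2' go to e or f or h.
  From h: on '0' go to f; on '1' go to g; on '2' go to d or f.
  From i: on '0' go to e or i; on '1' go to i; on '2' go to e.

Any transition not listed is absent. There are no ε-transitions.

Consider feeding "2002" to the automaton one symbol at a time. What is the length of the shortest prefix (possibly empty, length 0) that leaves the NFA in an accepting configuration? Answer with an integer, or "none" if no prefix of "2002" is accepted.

Start in {d}.
Read '2': d→{h}; now {h}.
None of the earlier sets intersect F, but {h} does.

1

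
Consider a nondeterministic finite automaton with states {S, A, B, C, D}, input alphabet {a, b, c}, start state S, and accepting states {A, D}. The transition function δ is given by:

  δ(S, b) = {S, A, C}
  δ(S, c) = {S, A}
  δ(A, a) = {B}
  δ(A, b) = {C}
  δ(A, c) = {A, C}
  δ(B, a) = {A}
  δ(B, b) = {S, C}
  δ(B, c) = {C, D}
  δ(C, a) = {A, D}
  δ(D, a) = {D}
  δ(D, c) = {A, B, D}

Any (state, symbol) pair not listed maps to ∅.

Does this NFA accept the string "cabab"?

No

Start in {S}.
Read 'c': S→{S, A}; now {S, A}.
Read 'a': S→∅, A→{B}; now {B}.
Read 'b': B→{S, C}; now {S, C}.
Read 'a': S→∅, C→{A, D}; now {A, D}.
Read 'b': A→{C}, D→∅; now {C}.
The final set {C} contains no accepting state.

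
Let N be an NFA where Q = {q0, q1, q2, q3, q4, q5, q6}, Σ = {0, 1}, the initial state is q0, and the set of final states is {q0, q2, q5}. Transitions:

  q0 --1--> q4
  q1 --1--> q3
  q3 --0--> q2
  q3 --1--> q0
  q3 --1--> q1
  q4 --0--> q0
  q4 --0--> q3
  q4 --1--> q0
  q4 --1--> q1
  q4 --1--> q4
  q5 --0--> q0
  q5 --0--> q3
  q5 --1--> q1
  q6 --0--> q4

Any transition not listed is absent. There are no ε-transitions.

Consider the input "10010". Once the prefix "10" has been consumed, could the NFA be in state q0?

Start in {q0}.
Read '1': {q0} → {q4}.
Read '0': {q4} → {q0, q3}.
State q0 is in {q0, q3}.

Yes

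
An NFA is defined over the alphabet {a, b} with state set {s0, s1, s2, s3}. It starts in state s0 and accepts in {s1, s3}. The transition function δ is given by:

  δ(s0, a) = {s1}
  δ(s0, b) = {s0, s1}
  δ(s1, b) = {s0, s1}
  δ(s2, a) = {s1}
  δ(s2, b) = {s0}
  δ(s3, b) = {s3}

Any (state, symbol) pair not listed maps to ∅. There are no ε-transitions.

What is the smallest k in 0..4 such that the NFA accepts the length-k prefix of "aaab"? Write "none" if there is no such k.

1

Start in {s0}.
Read 'a': {s0} → {s1}.
None of the earlier sets intersect F, but {s1} does.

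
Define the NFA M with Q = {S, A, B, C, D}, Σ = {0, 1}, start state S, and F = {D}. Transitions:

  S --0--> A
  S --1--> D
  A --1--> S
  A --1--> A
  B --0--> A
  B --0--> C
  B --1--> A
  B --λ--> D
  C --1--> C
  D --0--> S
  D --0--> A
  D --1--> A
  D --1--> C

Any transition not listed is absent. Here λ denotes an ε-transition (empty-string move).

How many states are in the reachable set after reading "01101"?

3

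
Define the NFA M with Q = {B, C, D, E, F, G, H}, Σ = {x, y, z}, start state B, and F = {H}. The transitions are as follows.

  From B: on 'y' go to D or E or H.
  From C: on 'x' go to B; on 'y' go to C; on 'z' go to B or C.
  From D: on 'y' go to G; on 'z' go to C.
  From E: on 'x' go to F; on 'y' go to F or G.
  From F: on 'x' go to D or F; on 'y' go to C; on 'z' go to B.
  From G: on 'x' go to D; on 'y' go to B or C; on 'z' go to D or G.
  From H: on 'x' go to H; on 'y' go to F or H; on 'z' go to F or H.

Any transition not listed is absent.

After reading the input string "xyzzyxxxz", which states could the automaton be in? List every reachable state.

Start in {B}.
Read 'x': {B} → ∅.
The set is empty and remains empty for the remaining 8 symbols.

∅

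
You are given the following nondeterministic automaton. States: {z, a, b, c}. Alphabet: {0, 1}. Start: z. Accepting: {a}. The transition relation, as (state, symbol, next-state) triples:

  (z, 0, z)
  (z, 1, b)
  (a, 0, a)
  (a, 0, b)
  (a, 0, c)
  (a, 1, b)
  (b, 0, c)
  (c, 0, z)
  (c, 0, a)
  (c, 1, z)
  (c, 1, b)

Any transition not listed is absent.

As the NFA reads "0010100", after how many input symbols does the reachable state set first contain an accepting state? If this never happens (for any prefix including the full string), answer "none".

Start in {z}.
Read '0': {z} → {z}.
Read '0': {z} → {z}.
Read '1': {z} → {b}.
Read '0': {b} → {c}.
Read '1': {c} → {z, b}.
Read '0': {z, b} → {z, c}.
Read '0': {z, c} → {z, a}.
None of the earlier sets intersect F, but {z, a} does.

7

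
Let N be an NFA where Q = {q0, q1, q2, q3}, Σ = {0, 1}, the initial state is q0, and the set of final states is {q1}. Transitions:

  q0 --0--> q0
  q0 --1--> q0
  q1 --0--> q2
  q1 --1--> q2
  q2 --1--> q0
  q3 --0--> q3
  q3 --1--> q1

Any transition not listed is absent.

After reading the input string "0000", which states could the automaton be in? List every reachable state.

{q0}

Start in {q0}.
Read '0': {q0} → {q0}.
Read '0': {q0} → {q0}.
Read '0': {q0} → {q0}.
Read '0': {q0} → {q0}.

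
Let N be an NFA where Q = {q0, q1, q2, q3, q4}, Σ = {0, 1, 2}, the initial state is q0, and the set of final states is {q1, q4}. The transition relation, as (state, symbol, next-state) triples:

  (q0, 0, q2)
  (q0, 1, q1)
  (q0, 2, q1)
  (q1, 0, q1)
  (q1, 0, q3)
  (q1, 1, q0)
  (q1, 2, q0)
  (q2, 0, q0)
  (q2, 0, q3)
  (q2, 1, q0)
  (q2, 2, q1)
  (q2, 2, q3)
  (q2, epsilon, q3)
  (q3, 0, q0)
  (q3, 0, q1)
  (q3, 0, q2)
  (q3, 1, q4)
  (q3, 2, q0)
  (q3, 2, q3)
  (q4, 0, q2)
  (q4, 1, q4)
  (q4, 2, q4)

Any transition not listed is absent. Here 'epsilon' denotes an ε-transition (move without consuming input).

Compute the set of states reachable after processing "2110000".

{q0, q1, q2, q3}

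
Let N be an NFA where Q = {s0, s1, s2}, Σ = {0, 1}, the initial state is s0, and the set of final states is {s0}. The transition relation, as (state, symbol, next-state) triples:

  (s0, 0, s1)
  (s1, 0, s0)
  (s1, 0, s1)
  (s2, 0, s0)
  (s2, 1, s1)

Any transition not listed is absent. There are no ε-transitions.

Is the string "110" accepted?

Start in {s0}.
Read '1': s0→∅; now ∅.
The set is empty and remains empty for the remaining 2 symbols.
The final set ∅ contains no accepting state.

No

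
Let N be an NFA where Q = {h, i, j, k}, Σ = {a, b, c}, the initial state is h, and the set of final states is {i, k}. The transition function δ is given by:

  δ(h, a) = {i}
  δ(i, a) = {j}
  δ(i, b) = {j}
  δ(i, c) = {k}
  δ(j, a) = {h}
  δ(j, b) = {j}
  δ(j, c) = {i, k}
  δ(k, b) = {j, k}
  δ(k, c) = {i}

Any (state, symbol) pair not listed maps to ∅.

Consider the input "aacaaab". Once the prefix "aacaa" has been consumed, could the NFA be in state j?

No

Start in {h}.
Read 'a': {h} → {i}.
Read 'a': {i} → {j}.
Read 'c': {j} → {i, k}.
Read 'a': {i, k} → {j}.
Read 'a': {j} → {h}.
State j is not in {h}.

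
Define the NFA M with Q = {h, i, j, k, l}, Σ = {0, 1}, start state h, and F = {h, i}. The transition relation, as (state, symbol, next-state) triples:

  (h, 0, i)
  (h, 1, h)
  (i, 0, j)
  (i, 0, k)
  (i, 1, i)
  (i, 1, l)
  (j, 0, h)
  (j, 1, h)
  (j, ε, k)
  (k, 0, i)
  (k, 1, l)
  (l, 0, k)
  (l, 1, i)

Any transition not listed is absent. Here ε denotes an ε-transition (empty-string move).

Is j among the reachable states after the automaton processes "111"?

No

Start in {h}.
Read '1': h→{h}; now {h}.
Read '1': h→{h}; now {h}.
Read '1': h→{h}; now {h}.
State j is not in {h}.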